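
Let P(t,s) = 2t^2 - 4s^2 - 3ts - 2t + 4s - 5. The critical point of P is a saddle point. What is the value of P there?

-213/41

∂P/∂t = 4t - 3s - 2 = 0 and ∂P/∂s = -3t - 8s + 4 = 0, so (t, s) = (28/41, 10/41).
The Hessian has P_{tt} = 4, P_{ss} = -8, P_{ts} = -3, giving D = -41 < 0, so the point is a saddle point.
P(28/41, 10/41) = -213/41.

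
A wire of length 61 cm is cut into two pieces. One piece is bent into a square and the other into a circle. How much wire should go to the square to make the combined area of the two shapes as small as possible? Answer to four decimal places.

Let x be the length used for the square. Square side x/4; circle radius (61−x)/(2π).
A(x) = (x/4)² + π·((61−x)/(2π))² = x²/16 + (61−x)²/(4π) for 0 ≤ x ≤ 61. A'(x) = x/8 − (61−x)/(2π) = 0 gives x = 4·61/(π+4) ≈ 34.1660.
A'' = 1/8 + 1/(2π) > 0, so this gives the minimum combined area; x ≈ 34.1660 cm to the square.

34.1660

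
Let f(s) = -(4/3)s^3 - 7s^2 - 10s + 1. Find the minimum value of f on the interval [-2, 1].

Differentiating, f'(s) = -4s^2 - 14s - 10; whose only zero in [-2, 1] is s = -1.
Candidates: f(-2) = 11/3; f(-1) = 16/3; f(1) = -52/3.
Hence the absolute minimum is -52/3 at s = 1.

-52/3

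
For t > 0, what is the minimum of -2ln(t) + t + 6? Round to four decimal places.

6.6137

P'(t) = -2/t + 1 = 0 gives t = 2.
P''(t) = 2/t², which is positive for t > 0, so this is a local minimum.
P(2) = -2·ln(2) + 2 + 6 ≈ 6.6137.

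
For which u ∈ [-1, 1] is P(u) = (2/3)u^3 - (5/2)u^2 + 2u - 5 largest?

1/2

The derivative is 2u^2 - 5u + 2, whose only zero in [-1, 1] is u = 1/2.
Evaluating at the critical points and endpoints: P(-1) = -61/6, P(1/2) = -109/24, P(1) = -29/6.
Hence the absolute maximum is -109/24 at u = 1/2.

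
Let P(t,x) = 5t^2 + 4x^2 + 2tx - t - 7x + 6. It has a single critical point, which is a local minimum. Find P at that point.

∂P/∂t = 10t + 2x - 1 = 0 and ∂P/∂x = 2t + 8x - 7 = 0, so (t, x) = (-3/38, 17/19).
The Hessian has P_{tt} = 10, P_{xx} = 8, P_{tx} = 2, giving D = 76 > 0 with P_{tt} > 0, so the point is a local minimum.
P(-3/38, 17/19) = 221/76.

221/76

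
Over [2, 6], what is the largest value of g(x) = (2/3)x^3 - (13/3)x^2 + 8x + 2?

38

The derivative is 2x^2 - (26/3)x + 8, whose only zero in [2, 6] is x = 3.
Compare values at every candidate in [2, 6]: g(2) = 6; g(3) = 5; g(6) = 38.
So the maximum is g(6) = 38.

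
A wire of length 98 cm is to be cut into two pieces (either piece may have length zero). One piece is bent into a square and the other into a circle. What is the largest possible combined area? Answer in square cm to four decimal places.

Let x be the length used for the square. Square side x/4; circle radius (98−x)/(2π).
A(x) = (x/4)² + π·((98−x)/(2π))² = x²/16 + (98−x)²/(4π) for 0 ≤ x ≤ 98. A'(x) = x/8 − (98−x)/(2π) = 0 gives x = 4·98/(π+4) ≈ 54.8897.
A'' > 0, so the interior critical point is a minimum; the maximum is at an endpoint. A(0) = 764.2620 and A(98) = 600.2500, so the largest area is 764.2620.

764.2620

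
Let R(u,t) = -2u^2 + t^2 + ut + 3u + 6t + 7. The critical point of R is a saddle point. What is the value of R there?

∂R/∂u = -4u + t + 3 = 0 and ∂R/∂t = u + 2t + 6 = 0, so (u, t) = (0, -3).
The Hessian has R_{uu} = -4, R_{tt} = 2, R_{ut} = 1, giving D = -9 < 0, so the point is a saddle point.
R(0, -3) = -2.

-2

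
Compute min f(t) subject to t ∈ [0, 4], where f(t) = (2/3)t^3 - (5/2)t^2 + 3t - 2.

The derivative is 2t^2 - 5t + 3, which vanishes at t = 1 and t = 3/2.
Evaluating at the critical points and endpoints: f(0) = -2, f(1) = -5/6, f(3/2) = -7/8, f(4) = 38/3.
So the minimum is f(0) = -2.

-2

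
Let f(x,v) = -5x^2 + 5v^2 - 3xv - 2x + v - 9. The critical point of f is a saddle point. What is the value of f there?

∂f/∂x = -10x - 3v - 2 = 0 and ∂f/∂v = -3x + 10v + 1 = 0, so (x, v) = (-17/109, -16/109).
The Hessian has f_{xx} = -10, f_{vv} = 10, f_{xv} = -3, giving D = -109 < 0, so the point is a saddle point.
f(-17/109, -16/109) = -972/109.

-972/109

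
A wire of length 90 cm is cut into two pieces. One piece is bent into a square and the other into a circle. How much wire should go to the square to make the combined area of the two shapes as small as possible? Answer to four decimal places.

50.4089

Let x be the length used for the square. Square side x/4; circle radius (90−x)/(2π).
A(x) = (x/4)² + π·((90−x)/(2π))² = x²/16 + (90−x)²/(4π) for 0 ≤ x ≤ 90. A'(x) = x/8 − (90−x)/(2π) = 0 gives x = 4·90/(π+4) ≈ 50.4089.
A'' = 1/8 + 1/(2π) > 0, so this gives the minimum combined area; x ≈ 50.4089 cm to the square.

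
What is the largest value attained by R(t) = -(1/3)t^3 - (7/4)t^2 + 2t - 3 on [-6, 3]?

Differentiating, R'(t) = -t^2 - (7/2)t + 2; which vanishes at t = -4 and t = 1/2.
Compare values at every candidate in [-6, 3]: R(-6) = -6,  R(-4) = -53/3,  R(1/2) = -119/48,  R(3) = -87/4.
So the maximum is R(1/2) = -119/48.

-119/48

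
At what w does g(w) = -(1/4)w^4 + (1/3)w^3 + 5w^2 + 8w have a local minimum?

Critical points: g'(w) = -w^3 + w^2 + 10w + 8 vanishes at w = -2, -1, 4.
g''(w) = -3w^2 + 2w + 10. g''(-2) = -6 < 0 ⇒ local maximum; g''(-1) = 5 > 0 ⇒ local minimum; g''(4) = -30 < 0 ⇒ local maximum.
Thus g has its local minimum at w = -1, with value -43/12.

-1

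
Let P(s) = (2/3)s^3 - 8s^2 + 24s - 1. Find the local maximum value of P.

P'(s) = 2s^2 - 16s + 24. Setting P'(s) = 0 gives s ∈ {2, 6}.
P''(s) = 4s - 16. P''(2) = -8 < 0 ⇒ local maximum; P''(6) = 8 > 0 ⇒ local minimum.
The local maximum is P(2) = 61/3.

61/3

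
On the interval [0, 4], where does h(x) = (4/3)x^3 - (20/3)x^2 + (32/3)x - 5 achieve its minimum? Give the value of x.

0

Differentiating, h'(x) = 4x^2 - (40/3)x + 32/3; which vanishes at x = 4/3 and x = 2.
Compare values at every candidate in [0, 4]: h(0) = -5,  h(4/3) = 43/81,  h(2) = 1/3,  h(4) = 49/3.
So the minimum is h(0) = -5.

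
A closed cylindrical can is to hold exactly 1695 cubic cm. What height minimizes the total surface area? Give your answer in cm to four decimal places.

With radius r and height h, πr²h = 1695 so h = 1695/(πr²), and S(r) = 2πr² + 2πrh = 2πr² + 2·1695/r.
S'(r) = 4πr − 2·1695/r² = 0 ⇒ r³ = 1695/(2π), so r ≈ 6.4614 and h = 2r ≈ 12.9229.
S''(r) = 4π + 4·1695/r³ > 0, so this is the minimum; S ≈ 786.9751.

12.9229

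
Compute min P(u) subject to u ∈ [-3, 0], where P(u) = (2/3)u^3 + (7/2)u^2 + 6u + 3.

-3/2

The derivative is 2u^2 + 7u + 6, which vanishes at u = -2 and u = -3/2.
Evaluating at the critical points and endpoints: P(-3) = -3/2; P(-2) = -1/3; P(-3/2) = -3/8; P(0) = 3.
Hence the absolute minimum is -3/2 at u = -3.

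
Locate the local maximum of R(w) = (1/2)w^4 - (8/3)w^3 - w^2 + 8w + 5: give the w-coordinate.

1

R'(w) = 2w^3 - 8w^2 - 2w + 8. Setting R'(w) = 0 gives w ∈ {-1, 1, 4}.
Since R''(w) = 6w^2 - 16w - 2, we get R''(-1) = 20 > 0 ⇒ local minimum; R''(1) = -12 < 0 ⇒ local maximum; R''(4) = 30 > 0 ⇒ local minimum.
The local maximum is R(1) = 59/6.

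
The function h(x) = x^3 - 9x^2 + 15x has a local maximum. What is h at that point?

Critical points: h'(x) = 3x^2 - 18x + 15 vanishes at x = 1, 5.
Second-derivative test with h''(x) = 6x - 18: h''(1) = -12 < 0 ⇒ local maximum; h''(5) = 12 > 0 ⇒ local minimum.
So the local maximum value is h(1) = 7.

7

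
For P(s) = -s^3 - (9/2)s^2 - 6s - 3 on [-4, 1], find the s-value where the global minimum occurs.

P'(s) = -3s^2 - 9s - 6, which vanishes at s = -2 and s = -1.
Compare values at every candidate in [-4, 1]: P(-4) = 13,  P(-2) = -1,  P(-1) = -1/2,  P(1) = -29/2.
The minimum over the interval is -29/2, attained at s = 1.

1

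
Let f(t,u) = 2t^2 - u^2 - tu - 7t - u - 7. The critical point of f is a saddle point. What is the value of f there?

-103/9

∂f/∂t = 4t - u - 7 = 0 and ∂f/∂u = -t - 2u - 1 = 0, so (t, u) = (13/9, -11/9).
The Hessian has f_{tt} = 4, f_{uu} = -2, f_{tu} = -1, giving D = -9 < 0, so the point is a saddle point.
f(13/9, -11/9) = -103/9.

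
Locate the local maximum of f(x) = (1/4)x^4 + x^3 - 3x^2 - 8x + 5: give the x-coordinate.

Critical points: f'(x) = x^3 + 3x^2 - 6x - 8 vanishes at x = -4, -1, 2.
f''(x) = 3x^2 + 6x - 6. f''(-4) = 18 > 0 ⇒ local minimum; f''(-1) = -9 < 0 ⇒ local maximum; f''(2) = 18 > 0 ⇒ local minimum.
The local maximum is f(-1) = 37/4.

-1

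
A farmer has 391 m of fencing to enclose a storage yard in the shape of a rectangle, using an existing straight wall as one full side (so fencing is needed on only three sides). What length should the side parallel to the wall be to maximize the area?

391/2

Let the sides perpendicular to the wall have length x and the parallel side y, so 2x + y = 391 and the area is A = xy = x(391 − 2x).
A'(x) = 391 − 4x = 0 gives x = 391/4, and A''(x) = −4 < 0 confirms a maximum.
Then y = 391 − 2·391/4 = 391/2 and A = 152881/8.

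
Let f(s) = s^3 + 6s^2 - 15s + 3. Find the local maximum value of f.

103

Critical points: f'(s) = 3s^2 + 12s - 15 vanishes at s = -5, 1.
Second-derivative test with f''(s) = 6s + 12: f''(-5) = -18 < 0 ⇒ local maximum; f''(1) = 18 > 0 ⇒ local minimum.
Thus f has its local maximum at s = -5, with value 103.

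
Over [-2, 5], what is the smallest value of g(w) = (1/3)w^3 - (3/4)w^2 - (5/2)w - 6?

g'(w) = w^2 - (3/2)w - 5/2, which vanishes at w = -1 and w = 5/2.
Candidates: g(-2) = -20/3, g(-1) = -55/12, g(5/2) = -563/48, g(5) = 53/12.
The minimum over the interval is -563/48, attained at w = 5/2.

-563/48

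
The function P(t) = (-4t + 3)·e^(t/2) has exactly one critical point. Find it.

-5/4

Differentiating with the product rule gives P'(t) = (-2t - 5/2)·e^(t/2). Since e^(t/2) > 0, the only critical point is t = -5/4.
P''(-5/4) has the same sign as -2 < 0, so this is a local maximum.
P(-5/4) = (8)·e^(-5/8) ≈ 4.2821.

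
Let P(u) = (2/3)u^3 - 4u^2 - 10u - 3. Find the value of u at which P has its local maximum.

-1

P'(u) = 2u^2 - 8u - 10 = 0 at u = -1, 5.
Since P''(u) = 4u - 8, we get P''(-1) = -12 < 0 ⇒ local maximum; P''(5) = 12 > 0 ⇒ local minimum.
So the local maximum value is P(-1) = 7/3.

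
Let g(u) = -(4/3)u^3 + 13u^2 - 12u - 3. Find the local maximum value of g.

g'(u) = -4u^2 + 26u - 12 = 0 at u = 1/2, 6.
g''(u) = -8u + 26. g''(1/2) = 22 > 0 ⇒ local minimum; g''(6) = -22 < 0 ⇒ local maximum.
So the local maximum value is g(6) = 105.

105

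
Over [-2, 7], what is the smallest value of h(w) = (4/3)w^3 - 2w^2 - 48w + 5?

h'(w) = 4w^2 - 4w - 48, whose only zero in [-2, 7] is w = 4.
Compare values at every candidate in [-2, 7]: h(-2) = 247/3; h(4) = -401/3; h(7) = 85/3.
So the minimum is h(4) = -401/3.

-401/3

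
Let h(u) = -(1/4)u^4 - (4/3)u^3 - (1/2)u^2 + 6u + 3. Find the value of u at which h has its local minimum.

-2

h'(u) = -u^3 - 4u^2 - u + 6 = 0 at u = -3, -2, 1.
h''(u) = -3u^2 - 8u - 1. h''(-3) = -4 < 0 ⇒ local maximum; h''(-2) = 3 > 0 ⇒ local minimum; h''(1) = -12 < 0 ⇒ local maximum.
The local minimum is h(-2) = -13/3.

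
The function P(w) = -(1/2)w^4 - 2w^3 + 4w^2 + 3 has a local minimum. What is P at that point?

P'(w) = -2w^3 - 6w^2 + 8w = 0 at w = -4, 0, 1.
Second-derivative test with P''(w) = -6w^2 - 12w + 8: P''(-4) = -40 < 0 ⇒ local maximum; P''(0) = 8 > 0 ⇒ local minimum; P''(1) = -10 < 0 ⇒ local maximum.
The local minimum is P(0) = 3.

3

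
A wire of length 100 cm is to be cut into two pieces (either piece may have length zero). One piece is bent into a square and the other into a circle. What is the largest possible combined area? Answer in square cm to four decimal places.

Let x be the length used for the square. Square side x/4; circle radius (100−x)/(2π).
A(x) = (x/4)² + π·((100−x)/(2π))² = x²/16 + (100−x)²/(4π) for 0 ≤ x ≤ 100. A'(x) = x/8 − (100−x)/(2π) = 0 gives x = 4·100/(π+4) ≈ 56.0099.
A'' > 0, so the interior critical point is a minimum; the maximum is at an endpoint. A(0) = 795.7747 and A(100) = 625.0000, so the largest area is 795.7747.

795.7747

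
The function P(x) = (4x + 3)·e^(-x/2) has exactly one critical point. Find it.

Differentiating with the product rule gives P'(x) = (-2x + 5/2)·e^(-x/2). Since e^(-x/2) > 0, the only critical point is x = 5/4.
P''(5/4) has the same sign as -2 < 0, so this is a local maximum.
P(5/4) = (8)·e^(-5/8) ≈ 4.2821.

5/4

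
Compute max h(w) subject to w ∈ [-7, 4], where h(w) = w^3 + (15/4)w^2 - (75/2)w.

625/4

Differentiating, h'(w) = 3w^2 + (15/2)w - 75/2; which vanishes at w = -5 and w = 5/2.
Evaluating at the critical points and endpoints: h(-7) = 413/4,  h(-5) = 625/4,  h(5/2) = -875/16,  h(4) = -26.
The maximum over the interval is 625/4, attained at w = -5.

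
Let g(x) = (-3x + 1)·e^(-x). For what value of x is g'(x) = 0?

4/3

Differentiating with the product rule gives g'(x) = (3x - 4)·e^(-x). Since e^(-x) > 0, the only critical point is x = 4/3.
g''(4/3) has the same sign as 3 > 0, so this is a local minimum.
g(4/3) = (-3)·e^(-4/3) ≈ -0.7908.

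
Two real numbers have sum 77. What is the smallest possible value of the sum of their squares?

5929/2

With a + b = 77, a^2 + b^2 = a^2 + (77 − a)^2.
The derivative 2a − 2(77 − a) = 4a − 154 vanishes at a = 77/2; second derivative 4 > 0, a minimum.
The minimum is 2·(77/2)^2 = 5929/2.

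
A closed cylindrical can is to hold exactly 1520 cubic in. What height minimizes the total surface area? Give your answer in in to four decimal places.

12.4619

With radius r and height h, πr²h = 1520 so h = 1520/(πr²), and S(r) = 2πr² + 2πrh = 2πr² + 2·1520/r.
S'(r) = 4πr − 2·1520/r² = 0 ⇒ r³ = 1520/(2π), so r ≈ 6.2310 and h = 2r ≈ 12.4619.
S''(r) = 4π + 4·1520/r³ > 0, so this is the minimum; S ≈ 731.8301.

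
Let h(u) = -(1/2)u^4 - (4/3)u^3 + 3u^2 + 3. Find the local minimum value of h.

h'(u) = -2u^3 - 4u^2 + 6u = 0 at u = -3, 0, 1.
Since h''(u) = -6u^2 - 8u + 6, we get h''(-3) = -24 < 0 ⇒ local maximum; h''(0) = 6 > 0 ⇒ local minimum; h''(1) = -8 < 0 ⇒ local maximum.
The local minimum is h(0) = 3.

3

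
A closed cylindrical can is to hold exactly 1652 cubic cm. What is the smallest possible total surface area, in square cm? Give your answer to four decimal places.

With radius r and height h, πr²h = 1652 so h = 1652/(πr²), and S(r) = 2πr² + 2πrh = 2πr² + 2·1652/r.
S'(r) = 4πr − 2·1652/r² = 0 ⇒ r³ = 1652/(2π), so r ≈ 6.4063 and h = 2r ≈ 12.8127.
S''(r) = 4π + 4·1652/r³ > 0, so this is the minimum; S ≈ 773.6085.

773.6085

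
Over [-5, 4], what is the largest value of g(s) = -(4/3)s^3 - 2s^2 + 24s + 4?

The derivative is -4s^2 - 4s + 24, which vanishes at s = -3 and s = 2.
Compare values at every candidate in [-5, 4]: g(-5) = 2/3, g(-3) = -50, g(2) = 100/3, g(4) = -52/3.
The maximum over the interval is 100/3, attained at s = 2.

100/3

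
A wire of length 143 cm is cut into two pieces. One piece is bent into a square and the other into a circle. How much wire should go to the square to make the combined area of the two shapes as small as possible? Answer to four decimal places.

80.0942

Let x be the length used for the square. Square side x/4; circle radius (143−x)/(2π).
A(x) = (x/4)² + π·((143−x)/(2π))² = x²/16 + (143−x)²/(4π) for 0 ≤ x ≤ 143. A'(x) = x/8 − (143−x)/(2π) = 0 gives x = 4·143/(π+4) ≈ 80.0942.
A'' = 1/8 + 1/(2π) > 0, so this gives the minimum combined area; x ≈ 80.0942 cm to the square.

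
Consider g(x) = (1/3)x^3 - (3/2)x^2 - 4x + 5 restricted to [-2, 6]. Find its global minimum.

-41/3

Differentiating, g'(x) = x^2 - 3x - 4; which vanishes at x = -1 and x = 4.
Candidates: g(-2) = 13/3; g(-1) = 43/6; g(4) = -41/3; g(6) = -1.
The minimum over the interval is -41/3, attained at x = 4.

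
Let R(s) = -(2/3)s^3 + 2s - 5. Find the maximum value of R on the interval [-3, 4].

7

R'(s) = -2s^2 + 2, which vanishes at s = -1 and s = 1.
Candidates: R(-3) = 7; R(-1) = -19/3; R(1) = -11/3; R(4) = -119/3.
So the maximum is R(-3) = 7.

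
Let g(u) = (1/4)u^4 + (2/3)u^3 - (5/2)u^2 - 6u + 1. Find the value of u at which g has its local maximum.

g'(u) = u^3 + 2u^2 - 5u - 6. Setting g'(u) = 0 gives u ∈ {-3, -1, 2}.
g''(u) = 3u^2 + 4u - 5. g''(-3) = 10 > 0 ⇒ local minimum; g''(-1) = -6 < 0 ⇒ local maximum; g''(2) = 15 > 0 ⇒ local minimum.
So the local maximum value is g(-1) = 49/12.

-1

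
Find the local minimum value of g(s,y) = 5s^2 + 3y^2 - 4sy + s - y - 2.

∂g/∂s = 10s - 4y + 1 = 0 and ∂g/∂y = -4s + 6y - 1 = 0, so (s, y) = (-1/22, 3/22).
The Hessian has g_{ss} = 10, g_{yy} = 6, g_{sy} = -4, giving D = 44 > 0 with g_{ss} > 0, so the point is a local minimum.
g(-1/22, 3/22) = -23/11.

-23/11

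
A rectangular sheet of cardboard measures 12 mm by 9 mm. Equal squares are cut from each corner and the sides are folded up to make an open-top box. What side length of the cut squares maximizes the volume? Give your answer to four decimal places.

With cut size x, the volume is V(x) = x(12 − 2x)(9 − 2x) for 0 < x < 4.5.
V'(x) = 12x^2 − 84x + 108. Setting V'(x) = 0 gives x ≈ 1.6972 (the root in (0, 4.5)).
V''(x) = 24x − 84 is negative there, so this is the maximum; V ≈ 81.8722.

1.6972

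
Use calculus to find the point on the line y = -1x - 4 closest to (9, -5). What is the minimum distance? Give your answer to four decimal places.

Minimize D(x)^2 = (x - 9)^2 + (-x + 1)^2.
d/dx[D^2] = 2(x - 9) + 2·(-1)·(-x + 1) = 0 ⇒ x = 5.
Then y = -9 and the distance is √(32) ≈ 5.6569.

5.6569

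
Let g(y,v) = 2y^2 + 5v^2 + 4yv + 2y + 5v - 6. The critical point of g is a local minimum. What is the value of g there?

∂g/∂y = 4y + 4v + 2 = 0 and ∂g/∂v = 4y + 10v + 5 = 0, so (y, v) = (0, -1/2).
The Hessian has g_{yy} = 4, g_{vv} = 10, g_{yv} = 4, giving D = 24 > 0 with g_{yy} > 0, so the point is a local minimum.
g(0, -1/2) = -29/4.

-29/4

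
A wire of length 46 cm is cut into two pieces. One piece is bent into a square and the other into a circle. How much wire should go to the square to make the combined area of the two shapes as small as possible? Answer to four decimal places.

Let x be the length used for the square. Square side x/4; circle radius (46−x)/(2π).
A(x) = (x/4)² + π·((46−x)/(2π))² = x²/16 + (46−x)²/(4π) for 0 ≤ x ≤ 46. A'(x) = x/8 − (46−x)/(2π) = 0 gives x = 4·46/(π+4) ≈ 25.7646.
A'' = 1/8 + 1/(2π) > 0, so this gives the minimum combined area; x ≈ 25.7646 cm to the square.

25.7646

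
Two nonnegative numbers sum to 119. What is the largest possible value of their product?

With x + y = 119, the product is P(x) = x(119 − x).
P'(x) = 119 − 2x = 0 gives x = 119/2; P'' = −2 < 0, so this is the maximum.
P = 119/2·119/2 = 14161/4.

14161/4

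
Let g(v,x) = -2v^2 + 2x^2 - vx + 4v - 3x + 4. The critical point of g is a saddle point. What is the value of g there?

70/17

∂g/∂v = -4v - x + 4 = 0 and ∂g/∂x = -v + 4x - 3 = 0, so (v, x) = (13/17, 16/17).
The Hessian has g_{vv} = -4, g_{xx} = 4, g_{vx} = -1, giving D = -17 < 0, so the point is a saddle point.
g(13/17, 16/17) = 70/17.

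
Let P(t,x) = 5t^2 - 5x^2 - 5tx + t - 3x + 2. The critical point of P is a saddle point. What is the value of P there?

11/5

∂P/∂t = 10t - 5x + 1 = 0 and ∂P/∂x = -5t - 10x - 3 = 0, so (t, x) = (-1/5, -1/5).
The Hessian has P_{tt} = 10, P_{xx} = -10, P_{tx} = -5, giving D = -125 < 0, so the point is a saddle point.
P(-1/5, -1/5) = 11/5.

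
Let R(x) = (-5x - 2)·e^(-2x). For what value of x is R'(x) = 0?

By the product rule, R'(x) = (10x - 1)·e^(-2x). Since e^(-2x) > 0, the only critical point is x = 1/10.
R''(1/10) has the same sign as 10 > 0, so this is a local minimum.
R(1/10) = (-5/2)·e^(-1/5) ≈ -2.0468.

1/10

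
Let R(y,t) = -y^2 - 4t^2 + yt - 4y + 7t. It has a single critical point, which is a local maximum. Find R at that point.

∂R/∂y = -2y + t - 4 = 0 and ∂R/∂t = y - 8t + 7 = 0, so (y, t) = (-5/3, 2/3).
The Hessian has R_{yy} = -2, R_{tt} = -8, R_{yt} = 1, giving D = 15 > 0 with R_{yy} < 0, so the point is a local maximum.
R(-5/3, 2/3) = 17/3.

17/3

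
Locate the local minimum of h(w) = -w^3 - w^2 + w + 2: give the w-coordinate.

Critical points: h'(w) = -3w^2 - 2w + 1 vanishes at w = -1, 1/3.
h''(w) = -6w - 2. h''(-1) = 4 > 0 ⇒ local minimum; h''(1/3) = -4 < 0 ⇒ local maximum.
So the local minimum value is h(-1) = 1.

-1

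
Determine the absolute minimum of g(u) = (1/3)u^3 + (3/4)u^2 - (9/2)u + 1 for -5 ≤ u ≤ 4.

-47/16

Differentiating, g'(u) = u^2 + (3/2)u - 9/2; which vanishes at u = -3 and u = 3/2.
Compare values at every candidate in [-5, 4]: g(-5) = 7/12,  g(-3) = 49/4,  g(3/2) = -47/16,  g(4) = 49/3.
So the minimum is g(3/2) = -47/16.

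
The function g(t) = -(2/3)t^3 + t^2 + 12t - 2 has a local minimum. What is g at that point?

-50/3

g'(t) = -2t^2 + 2t + 12. Setting g'(t) = 0 gives t ∈ {-2, 3}.
Since g''(t) = -4t + 2, we get g''(-2) = 10 > 0 ⇒ local minimum; g''(3) = -10 < 0 ⇒ local maximum.
The local minimum is g(-2) = -50/3.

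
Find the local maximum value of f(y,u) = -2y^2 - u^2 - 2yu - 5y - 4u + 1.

∂f/∂y = -4y - 2u - 5 = 0 and ∂f/∂u = -2y - 2u - 4 = 0, so (y, u) = (-1/2, -3/2).
The Hessian has f_{yy} = -4, f_{uu} = -2, f_{yu} = -2, giving D = 4 > 0 with f_{yy} < 0, so the point is a local maximum.
f(-1/2, -3/2) = 21/4.

21/4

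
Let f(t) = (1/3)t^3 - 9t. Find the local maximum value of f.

18

f'(t) = t^2 - 9. Setting f'(t) = 0 gives t ∈ {-3, 3}.
Second-derivative test with f''(t) = 2t: f''(-3) = -6 < 0 ⇒ local maximum; f''(3) = 6 > 0 ⇒ local minimum.
The local maximum is f(-3) = 18.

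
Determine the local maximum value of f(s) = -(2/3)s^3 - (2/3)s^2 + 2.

f'(s) = -2s^2 - (4/3)s = 0 at s = -2/3, 0.
Since f''(s) = -4s - 4/3, we get f''(-2/3) = 4/3 > 0 ⇒ local minimum; f''(0) = -4/3 < 0 ⇒ local maximum.
The local maximum is f(0) = 2.

2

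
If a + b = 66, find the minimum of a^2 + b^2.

With a + b = 66, a^2 + b^2 = a^2 + (66 − a)^2.
The derivative 2a − 2(66 − a) = 4a − 132 vanishes at a = 33; second derivative 4 > 0, a minimum.
The minimum is 2·(33)^2 = 2178.

2178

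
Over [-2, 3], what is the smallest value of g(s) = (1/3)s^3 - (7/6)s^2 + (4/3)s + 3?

The derivative is s^2 - (7/3)s + 4/3, which vanishes at s = 1 and s = 4/3.
Compare values at every candidate in [-2, 3]: g(-2) = -7, g(1) = 7/2, g(4/3) = 283/81, g(3) = 11/2.
So the minimum is g(-2) = -7.

-7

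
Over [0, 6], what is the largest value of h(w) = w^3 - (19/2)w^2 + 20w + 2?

382/27

Differentiating, h'(w) = 3w^2 - 19w + 20; which vanishes at w = 4/3 and w = 5.
Compare values at every candidate in [0, 6]: h(0) = 2, h(4/3) = 382/27, h(5) = -21/2, h(6) = -4.
The maximum over the interval is 382/27, attained at w = 4/3.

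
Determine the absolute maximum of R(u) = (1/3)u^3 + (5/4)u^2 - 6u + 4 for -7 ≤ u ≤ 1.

80/3

The derivative is u^2 + (5/2)u - 6, whose only zero in [-7, 1] is u = -4.
Compare values at every candidate in [-7, 1]: R(-7) = -85/12; R(-4) = 80/3; R(1) = -5/12.
The maximum over the interval is 80/3, attained at u = -4.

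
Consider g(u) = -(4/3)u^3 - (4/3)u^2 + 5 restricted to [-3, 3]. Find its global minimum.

g'(u) = -4u^2 - (8/3)u, which vanishes at u = -2/3 and u = 0.
Compare values at every candidate in [-3, 3]: g(-3) = 29, g(-2/3) = 389/81, g(0) = 5, g(3) = -43.
So the minimum is g(3) = -43.

-43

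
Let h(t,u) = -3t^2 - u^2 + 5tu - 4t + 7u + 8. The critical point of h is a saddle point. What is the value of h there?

∂h/∂t = -6t + 5u - 4 = 0 and ∂h/∂u = 5t - 2u + 7 = 0, so (t, u) = (-27/13, -22/13).
The Hessian has h_{tt} = -6, h_{uu} = -2, h_{tu} = 5, giving D = -13 < 0, so the point is a saddle point.
h(-27/13, -22/13) = 81/13.

81/13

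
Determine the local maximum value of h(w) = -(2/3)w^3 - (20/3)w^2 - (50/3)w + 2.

1162/81

h'(w) = -2w^2 - (40/3)w - 50/3 = 0 at w = -5, -5/3.
h''(w) = -4w - 40/3. h''(-5) = 20/3 > 0 ⇒ local minimum; h''(-5/3) = -20/3 < 0 ⇒ local maximum.
Thus h has its local maximum at w = -5/3, with value 1162/81.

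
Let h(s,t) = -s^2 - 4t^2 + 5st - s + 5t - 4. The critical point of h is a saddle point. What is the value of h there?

∂h/∂s = -2s + 5t - 1 = 0 and ∂h/∂t = 5s - 8t + 5 = 0, so (s, t) = (-17/9, -5/9).
The Hessian has h_{ss} = -2, h_{tt} = -8, h_{st} = 5, giving D = -9 < 0, so the point is a saddle point.
h(-17/9, -5/9) = -40/9.

-40/9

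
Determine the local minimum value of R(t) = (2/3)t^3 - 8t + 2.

R'(t) = 2t^2 - 8 = 0 at t = -2, 2.
Second-derivative test with R''(t) = 4t: R''(-2) = -8 < 0 ⇒ local maximum; R''(2) = 8 > 0 ⇒ local minimum.
The local minimum is R(2) = -26/3.

-26/3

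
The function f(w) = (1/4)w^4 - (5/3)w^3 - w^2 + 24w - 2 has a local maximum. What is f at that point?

f'(w) = w^3 - 5w^2 - 2w + 24 = 0 at w = -2, 3, 4.
Second-derivative test with f''(w) = 3w^2 - 10w - 2: f''(-2) = 30 > 0 ⇒ local minimum; f''(3) = -5 < 0 ⇒ local maximum; f''(4) = 6 > 0 ⇒ local minimum.
Thus f has its local maximum at w = 3, with value 145/4.

145/4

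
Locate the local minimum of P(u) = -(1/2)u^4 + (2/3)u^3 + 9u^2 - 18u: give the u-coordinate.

1

P'(u) = -2u^3 + 2u^2 + 18u - 18 = 0 at u = -3, 1, 3.
P''(u) = -6u^2 + 4u + 18. P''(-3) = -48 < 0 ⇒ local maximum; P''(1) = 16 > 0 ⇒ local minimum; P''(3) = -24 < 0 ⇒ local maximum.
So the local minimum value is P(1) = -53/6.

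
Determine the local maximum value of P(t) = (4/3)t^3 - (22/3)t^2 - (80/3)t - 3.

1325/81

Critical points: P'(t) = 4t^2 - (44/3)t - 80/3 vanishes at t = -4/3, 5.
Second-derivative test with P''(t) = 8t - 44/3: P''(-4/3) = -76/3 < 0 ⇒ local maximum; P''(5) = 76/3 > 0 ⇒ local minimum.
Thus P has its local maximum at t = -4/3, with value 1325/81.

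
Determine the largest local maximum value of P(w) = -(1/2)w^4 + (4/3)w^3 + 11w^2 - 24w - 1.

P'(w) = -2w^3 + 4w^2 + 22w - 24. Setting P'(w) = 0 gives w ∈ {-3, 1, 4}.
Second-derivative test with P''(w) = -6w^2 + 8w + 22: P''(-3) = -56 < 0 ⇒ local maximum; P''(1) = 24 > 0 ⇒ local minimum; P''(4) = -42 < 0 ⇒ local maximum.
Thus P has its largest local maximum at w = -3, with value 187/2.

187/2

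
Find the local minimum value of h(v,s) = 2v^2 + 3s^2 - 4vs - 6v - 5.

-37/2

∂h/∂v = 4v - 4s - 6 = 0 and ∂h/∂s = -4v + 6s = 0, so (v, s) = (9/2, 3).
The Hessian has h_{vv} = 4, h_{ss} = 6, h_{vs} = -4, giving D = 8 > 0 with h_{vv} > 0, so the point is a local minimum.
h(9/2, 3) = -37/2.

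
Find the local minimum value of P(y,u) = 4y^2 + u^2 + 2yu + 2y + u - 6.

-19/3

∂P/∂y = 8y + 2u + 2 = 0 and ∂P/∂u = 2y + 2u + 1 = 0, so (y, u) = (-1/6, -1/3).
The Hessian has P_{yy} = 8, P_{uu} = 2, P_{yu} = 2, giving D = 12 > 0 with P_{yy} > 0, so the point is a local minimum.
P(-1/6, -1/3) = -19/3.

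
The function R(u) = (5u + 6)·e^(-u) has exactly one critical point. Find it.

By the product rule, R'(u) = (-5u - 1)·e^(-u). Since e^(-u) > 0, the only critical point is u = -1/5.
R''(-1/5) has the same sign as -5 < 0, so this is a local maximum.
R(-1/5) = (5)·e^(1/5) ≈ 6.1070.

-1/5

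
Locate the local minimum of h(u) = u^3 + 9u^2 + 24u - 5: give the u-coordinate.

-2

h'(u) = 3u^2 + 18u + 24 = 0 at u = -4, -2.
Since h''(u) = 6u + 18, we get h''(-4) = -6 < 0 ⇒ local maximum; h''(-2) = 6 > 0 ⇒ local minimum.
Thus h has its local minimum at u = -2, with value -25.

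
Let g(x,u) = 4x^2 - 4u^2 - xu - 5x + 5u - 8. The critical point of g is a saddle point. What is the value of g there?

-109/13

∂g/∂x = 8x - u - 5 = 0 and ∂g/∂u = -x - 8u + 5 = 0, so (x, u) = (9/13, 7/13).
The Hessian has g_{xx} = 8, g_{uu} = -8, g_{xu} = -1, giving D = -65 < 0, so the point is a saddle point.
g(9/13, 7/13) = -109/13.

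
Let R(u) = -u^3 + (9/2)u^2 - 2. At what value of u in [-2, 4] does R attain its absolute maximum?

-2

R'(u) = -3u^2 + 9u, which vanishes at u = 0 and u = 3.
Compare values at every candidate in [-2, 4]: R(-2) = 24,  R(0) = -2,  R(3) = 23/2,  R(4) = 6.
So the maximum is R(-2) = 24.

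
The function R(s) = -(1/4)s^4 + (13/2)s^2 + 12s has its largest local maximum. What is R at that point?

R'(s) = -s^3 + 13s + 12 = 0 at s = -3, -1, 4.
Since R''(s) = -3s^2 + 13, we get R''(-3) = -14 < 0 ⇒ local maximum; R''(-1) = 10 > 0 ⇒ local minimum; R''(4) = -35 < 0 ⇒ local maximum.
The largest local maximum is R(4) = 88.

88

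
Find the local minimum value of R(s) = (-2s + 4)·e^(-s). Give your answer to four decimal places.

R'(s) = (-2)·e^(-s) + (-2s + 4)·(-1)·e^(-s) = (2s - 6)·e^(-s). Since e^(-s) > 0, the only critical point is s = 3.
R''(3) has the same sign as 2 > 0, so this is a local minimum.
R(3) = (-2)·e^(-3) ≈ -0.0996.

-0.0996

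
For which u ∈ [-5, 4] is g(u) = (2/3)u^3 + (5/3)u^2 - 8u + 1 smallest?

Differentiating, g'(u) = 2u^2 + (10/3)u - 8; which vanishes at u = -3 and u = 4/3.
Candidates: g(-5) = -2/3, g(-3) = 22, g(4/3) = -415/81, g(4) = 115/3.
The minimum over the interval is -415/81, attained at u = 4/3.

4/3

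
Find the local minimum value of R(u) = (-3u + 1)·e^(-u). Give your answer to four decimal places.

-0.7908

Differentiating with the product rule gives R'(u) = (3u - 4)·e^(-u). Since e^(-u) > 0, the only critical point is u = 4/3.
R''(4/3) has the same sign as 3 > 0, so this is a local minimum.
R(4/3) = (-3)·e^(-4/3) ≈ -0.7908.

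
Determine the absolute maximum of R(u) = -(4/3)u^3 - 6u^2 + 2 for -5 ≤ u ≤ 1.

56/3

R'(u) = -4u^2 - 12u, which vanishes at u = -3 and u = 0.
Compare values at every candidate in [-5, 1]: R(-5) = 56/3,  R(-3) = -16,  R(0) = 2,  R(1) = -16/3.
The maximum over the interval is 56/3, attained at u = -5.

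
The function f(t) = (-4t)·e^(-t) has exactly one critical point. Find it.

By the product rule, f'(t) = (4t - 4)·e^(-t). Since e^(-t) > 0, the only critical point is t = 1.
f''(1) has the same sign as 4 > 0, so this is a local minimum.
f(1) = (-4)·e^(-1) ≈ -1.4715.

1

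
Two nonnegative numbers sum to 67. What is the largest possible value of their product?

4489/4

With x + y = 67, the product is P(x) = x(67 − x).
P'(x) = 67 − 2x = 0 gives x = 67/2; P'' = −2 < 0, so this is the maximum.
P = 67/2·67/2 = 4489/4.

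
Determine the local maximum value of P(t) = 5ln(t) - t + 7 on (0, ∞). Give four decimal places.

P'(t) = 5/t − 1 = 0 gives t = 5.
P''(t) = -5/t², which is negative for t > 0, so this is a local maximum.
P(5) = 5·ln(5) - 5 + 7 ≈ 10.0472.

10.0472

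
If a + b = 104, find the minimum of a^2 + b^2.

With a + b = 104, a^2 + b^2 = a^2 + (104 − a)^2.
The derivative 2a − 2(104 − a) = 4a − 208 vanishes at a = 52; second derivative 4 > 0, a minimum.
The minimum is 2·(52)^2 = 5408.

5408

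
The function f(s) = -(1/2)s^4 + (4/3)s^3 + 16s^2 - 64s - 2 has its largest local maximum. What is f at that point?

890/3

f'(s) = -2s^3 + 4s^2 + 32s - 64. Setting f'(s) = 0 gives s ∈ {-4, 2, 4}.
Since f''(s) = -6s^2 + 8s + 32, we get f''(-4) = -96 < 0 ⇒ local maximum; f''(2) = 24 > 0 ⇒ local minimum; f''(4) = -32 < 0 ⇒ local maximum.
So the largest local maximum value is f(-4) = 890/3.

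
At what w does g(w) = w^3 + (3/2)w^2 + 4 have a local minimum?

0

g'(w) = 3w^2 + 3w. Setting g'(w) = 0 gives w ∈ {-1, 0}.
Since g''(w) = 6w + 3, we get g''(-1) = -3 < 0 ⇒ local maximum; g''(0) = 3 > 0 ⇒ local minimum.
Thus g has its local minimum at w = 0, with value 4.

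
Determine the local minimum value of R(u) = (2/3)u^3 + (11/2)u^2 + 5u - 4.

-125/24

Critical points: R'(u) = 2u^2 + 11u + 5 vanishes at u = -5, -1/2.
Since R''(u) = 4u + 11, we get R''(-5) = -9 < 0 ⇒ local maximum; R''(-1/2) = 9 > 0 ⇒ local minimum.
Thus R has its local minimum at u = -1/2, with value -125/24.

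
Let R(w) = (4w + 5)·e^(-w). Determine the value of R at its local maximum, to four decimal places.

5.1361

By the product rule, R'(w) = (-4w - 1)·e^(-w). Since e^(-w) > 0, the only critical point is w = -1/4.
R''(-1/4) has the same sign as -4 < 0, so this is a local maximum.
R(-1/4) = (4)·e^(1/4) ≈ 5.1361.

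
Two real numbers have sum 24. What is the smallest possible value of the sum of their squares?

With a + b = 24, a^2 + b^2 = a^2 + (24 − a)^2.
The derivative 2a − 2(24 − a) = 4a − 48 vanishes at a = 12; second derivative 4 > 0, a minimum.
The minimum is 2·(12)^2 = 288.

288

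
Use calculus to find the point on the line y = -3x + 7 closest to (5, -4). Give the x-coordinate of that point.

19/5

Minimize D(x)^2 = (x - 5)^2 + (-3x + 11)^2.
d/dx[D^2] = 2(x - 5) + 2·(-3)·(-3x + 11) = 0 ⇒ x = 19/5.
Then y = -22/5 and the distance is √(8/5) ≈ 1.2649.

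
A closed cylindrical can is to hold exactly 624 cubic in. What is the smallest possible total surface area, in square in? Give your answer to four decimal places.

With radius r and height h, πr²h = 624 so h = 624/(πr²), and S(r) = 2πr² + 2πrh = 2πr² + 2·624/r.
S'(r) = 4πr − 2·624/r² = 0 ⇒ r³ = 624/(2π), so r ≈ 4.6309 and h = 2r ≈ 9.2619.
S''(r) = 4π + 4·624/r³ > 0, so this is the minimum; S ≈ 404.2384.

404.2384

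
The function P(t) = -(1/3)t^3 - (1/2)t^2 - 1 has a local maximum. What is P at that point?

-1

P'(t) = -t^2 - t. Setting P'(t) = 0 gives t ∈ {-1, 0}.
P''(t) = -2t - 1. P''(-1) = 1 > 0 ⇒ local minimum; P''(0) = -1 < 0 ⇒ local maximum.
Thus P has its local maximum at t = 0, with value -1.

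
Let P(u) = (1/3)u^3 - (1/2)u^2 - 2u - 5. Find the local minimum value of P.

-25/3

P'(u) = u^2 - u - 2 = 0 at u = -1, 2.
Since P''(u) = 2u - 1, we get P''(-1) = -3 < 0 ⇒ local maximum; P''(2) = 3 > 0 ⇒ local minimum.
Thus P has its local minimum at u = 2, with value -25/3.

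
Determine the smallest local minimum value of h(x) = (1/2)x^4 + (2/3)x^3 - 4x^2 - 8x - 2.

-62/3

h'(x) = 2x^3 + 2x^2 - 8x - 8 = 0 at x = -2, -1, 2.
Since h''(x) = 6x^2 + 4x - 8, we get h''(-2) = 8 > 0 ⇒ local minimum; h''(-1) = -6 < 0 ⇒ local maximum; h''(2) = 24 > 0 ⇒ local minimum.
So the smallest local minimum value is h(2) = -62/3.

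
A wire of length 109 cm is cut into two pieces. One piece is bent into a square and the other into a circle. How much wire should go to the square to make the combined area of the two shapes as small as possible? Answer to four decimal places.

61.0508

Let x be the length used for the square. Square side x/4; circle radius (109−x)/(2π).
A(x) = (x/4)² + π·((109−x)/(2π))² = x²/16 + (109−x)²/(4π) for 0 ≤ x ≤ 109. A'(x) = x/8 − (109−x)/(2π) = 0 gives x = 4·109/(π+4) ≈ 61.0508.
A'' = 1/8 + 1/(2π) > 0, so this gives the minimum combined area; x ≈ 61.0508 cm to the square.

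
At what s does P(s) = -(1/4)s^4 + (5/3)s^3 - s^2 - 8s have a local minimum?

2

P'(s) = -s^3 + 5s^2 - 2s - 8 = 0 at s = -1, 2, 4.
P''(s) = -3s^2 + 10s - 2. P''(-1) = -15 < 0 ⇒ local maximum; P''(2) = 6 > 0 ⇒ local minimum; P''(4) = -10 < 0 ⇒ local maximum.
Thus P has its local minimum at s = 2, with value -32/3.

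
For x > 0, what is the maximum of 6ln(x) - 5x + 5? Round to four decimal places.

0.0939

R'(x) = 6/x − 5 = 0 gives x = 6/5.
R''(x) = -6/x², which is negative for x > 0, so this is a local maximum.
R(6/5) = 6·ln(6/5) - 6 + 5 ≈ 0.0939.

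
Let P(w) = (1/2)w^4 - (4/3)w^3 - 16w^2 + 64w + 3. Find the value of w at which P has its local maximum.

P'(w) = 2w^3 - 4w^2 - 32w + 64 = 0 at w = -4, 2, 4.
Second-derivative test with P''(w) = 6w^2 - 8w - 32: P''(-4) = 96 > 0 ⇒ local minimum; P''(2) = -24 < 0 ⇒ local maximum; P''(4) = 32 > 0 ⇒ local minimum.
The local maximum is P(2) = 193/3.

2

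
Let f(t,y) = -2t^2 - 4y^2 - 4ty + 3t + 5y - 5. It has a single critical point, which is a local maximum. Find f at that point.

-27/8

∂f/∂t = -4t - 4y + 3 = 0 and ∂f/∂y = -4t - 8y + 5 = 0, so (t, y) = (1/4, 1/2).
The Hessian has f_{tt} = -4, f_{yy} = -8, f_{ty} = -4, giving D = 16 > 0 with f_{tt} < 0, so the point is a local maximum.
f(1/4, 1/2) = -27/8.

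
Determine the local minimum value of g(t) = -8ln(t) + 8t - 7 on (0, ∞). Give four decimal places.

g'(t) = -8/t + 8 = 0 gives t = 1.
g''(t) = 8/t², which is positive for t > 0, so this is a local minimum.
g(1) = -8·ln(1) + 8 - 7 ≈ 1.0000.

1.0000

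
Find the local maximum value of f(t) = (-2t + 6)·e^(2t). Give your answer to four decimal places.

Differentiating with the product rule gives f'(t) = (-4t + 10)·e^(2t). Since e^(2t) > 0, the only critical point is t = 5/2.
f''(5/2) has the same sign as -4 < 0, so this is a local maximum.
f(5/2) = (1)·e^(5) ≈ 148.4132.

148.4132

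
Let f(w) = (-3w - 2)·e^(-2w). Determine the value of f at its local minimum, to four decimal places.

-2.0934

By the product rule, f'(w) = (6w + 1)·e^(-2w). Since e^(-2w) > 0, the only critical point is w = -1/6.
f''(-1/6) has the same sign as 6 > 0, so this is a local minimum.
f(-1/6) = (-3/2)·e^(1/3) ≈ -2.0934.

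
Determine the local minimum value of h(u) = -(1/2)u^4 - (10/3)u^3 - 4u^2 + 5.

Critical points: h'(u) = -2u^3 - 10u^2 - 8u vanishes at u = -4, -1, 0.
Since h''(u) = -6u^2 - 20u - 8, we get h''(-4) = -24 < 0 ⇒ local maximum; h''(-1) = 6 > 0 ⇒ local minimum; h''(0) = -8 < 0 ⇒ local maximum.
So the local minimum value is h(-1) = 23/6.

23/6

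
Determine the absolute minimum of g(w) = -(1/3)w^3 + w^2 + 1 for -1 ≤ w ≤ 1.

1

The derivative is -w^2 + 2w, whose only zero in [-1, 1] is w = 0.
Candidates: g(-1) = 7/3; g(0) = 1; g(1) = 5/3.
The minimum over the interval is 1, attained at w = 0.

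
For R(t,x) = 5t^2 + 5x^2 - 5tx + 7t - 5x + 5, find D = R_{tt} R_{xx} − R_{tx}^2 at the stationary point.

75

∂R/∂t = 10t - 5x + 7 = 0 and ∂R/∂x = -5t + 10x - 5 = 0, so (t, x) = (-3/5, 1/5).
The Hessian has R_{tt} = 10, R_{xx} = 10, R_{tx} = -5, giving D = 75 > 0 with R_{tt} > 0, so the point is a local minimum.
D = (10)·(10) − (-5)^2 = 75.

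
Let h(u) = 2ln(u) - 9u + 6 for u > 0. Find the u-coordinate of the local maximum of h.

2/9

h'(u) = 2/u − 9 = 0 gives u = 2/9.
h''(u) = -2/u², which is negative for u > 0, so this is a local maximum.
h(2/9) = 2·ln(2/9) - 2 + 6 ≈ 0.9918.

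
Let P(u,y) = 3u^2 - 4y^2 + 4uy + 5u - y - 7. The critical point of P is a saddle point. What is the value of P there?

-525/64

∂P/∂u = 6u + 4y + 5 = 0 and ∂P/∂y = 4u - 8y - 1 = 0, so (u, y) = (-9/16, -13/32).
The Hessian has P_{uu} = 6, P_{yy} = -8, P_{uy} = 4, giving D = -64 < 0, so the point is a saddle point.
P(-9/16, -13/32) = -525/64.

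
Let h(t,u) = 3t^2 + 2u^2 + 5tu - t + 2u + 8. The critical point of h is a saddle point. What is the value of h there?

32

∂h/∂t = 6t + 5u - 1 = 0 and ∂h/∂u = 5t + 4u + 2 = 0, so (t, u) = (-14, 17).
The Hessian has h_{tt} = 6, h_{uu} = 4, h_{tu} = 5, giving D = -1 < 0, so the point is a saddle point.
h(-14, 17) = 32.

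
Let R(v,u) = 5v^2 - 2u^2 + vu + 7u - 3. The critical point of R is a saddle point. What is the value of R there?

∂R/∂v = 10v + u = 0 and ∂R/∂u = v - 4u + 7 = 0, so (v, u) = (-7/41, 70/41).
The Hessian has R_{vv} = 10, R_{uu} = -4, R_{vu} = 1, giving D = -41 < 0, so the point is a saddle point.
R(-7/41, 70/41) = 122/41.

122/41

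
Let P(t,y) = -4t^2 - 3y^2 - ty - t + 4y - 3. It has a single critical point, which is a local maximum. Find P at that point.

∂P/∂t = -8t - y - 1 = 0 and ∂P/∂y = -t - 6y + 4 = 0, so (t, y) = (-10/47, 33/47).
The Hessian has P_{tt} = -8, P_{yy} = -6, P_{ty} = -1, giving D = 47 > 0 with P_{tt} < 0, so the point is a local maximum.
P(-10/47, 33/47) = -70/47.

-70/47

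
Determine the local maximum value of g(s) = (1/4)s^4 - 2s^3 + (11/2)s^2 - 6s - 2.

g'(s) = s^3 - 6s^2 + 11s - 6. Setting g'(s) = 0 gives s ∈ {1, 2, 3}.
Second-derivative test with g''(s) = 3s^2 - 12s + 11: g''(1) = 2 > 0 ⇒ local minimum; g''(2) = -1 < 0 ⇒ local maximum; g''(3) = 2 > 0 ⇒ local minimum.
So the local maximum value is g(2) = -4.

-4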